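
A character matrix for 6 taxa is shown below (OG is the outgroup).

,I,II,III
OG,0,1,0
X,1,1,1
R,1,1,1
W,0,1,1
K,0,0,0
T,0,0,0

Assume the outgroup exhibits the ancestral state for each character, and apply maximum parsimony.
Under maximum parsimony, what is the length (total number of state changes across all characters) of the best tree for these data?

3

Character polarity is set by the outgroup: the derived state is whichever differs from the outgroup's state, so for II the derived state is '0', and for the remaining characters it is '1'.
I (derived state '1') is shared by R and X — a synapomorphy uniting that clade.
II: derived state '0' in K and T only — synapomorphy for {K, T}.
III (derived state '1') is shared by R, W, and X — a synapomorphy uniting that clade.
Most parsimonious ingroup topology: (((X,R),W),(K,T)).
Changes per character on this tree: I: 1; II: 1; III: 1.
Total = 3.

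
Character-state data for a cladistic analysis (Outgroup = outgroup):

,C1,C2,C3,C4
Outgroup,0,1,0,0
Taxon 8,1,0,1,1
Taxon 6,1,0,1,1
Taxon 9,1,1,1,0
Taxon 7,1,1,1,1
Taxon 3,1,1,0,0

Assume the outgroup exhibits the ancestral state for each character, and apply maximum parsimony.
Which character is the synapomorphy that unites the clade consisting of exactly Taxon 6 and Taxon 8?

C2

Character polarity is set by the outgroup: the derived state is whichever differs from the outgroup's state, so for C2 the derived state is '0', and for the remaining characters it is '1'.
All ingroup taxa share the derived state '1' for C1; it defines the ingroup but does not resolve relationships within it.
C2: derived state '0' in Taxon 6 and Taxon 8 only — synapomorphy for {Taxon 6, Taxon 8}.
C3 (derived state '1') is shared by Taxon 6, Taxon 7, Taxon 8, and Taxon 9 — a synapomorphy uniting that clade.
C4 (derived state '1') is shared by Taxon 6, Taxon 7, and Taxon 8 — a synapomorphy uniting that clade.
Most parsimonious ingroup topology: ((((Taxon 8,Taxon 6),Taxon 7),Taxon 9),Taxon 3).
The clade {Taxon 6, Taxon 8} is supported by C2: its derived state '0' occurs in exactly those taxa and in no other taxon (including the outgroup).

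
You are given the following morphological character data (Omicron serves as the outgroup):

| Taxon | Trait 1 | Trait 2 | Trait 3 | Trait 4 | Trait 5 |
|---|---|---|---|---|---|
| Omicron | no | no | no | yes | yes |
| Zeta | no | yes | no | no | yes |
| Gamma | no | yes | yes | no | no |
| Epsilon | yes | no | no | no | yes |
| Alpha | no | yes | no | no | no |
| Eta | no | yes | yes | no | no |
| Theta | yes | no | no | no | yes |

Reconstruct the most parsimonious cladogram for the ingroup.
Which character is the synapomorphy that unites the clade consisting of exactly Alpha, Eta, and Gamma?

Trait 5

Character polarity is set by the outgroup: the derived state is whichever differs from the outgroup's state, so for Trait 4, Trait 5 the derived state is 'no', and for the remaining characters it is 'yes'.
Trait 1 (derived state 'yes') is shared by Epsilon and Theta — a synapomorphy uniting that clade.
Trait 2: derived state 'yes' in Alpha, Eta, Gamma, and Zeta only — synapomorphy for {Alpha, Eta, Gamma, Zeta}.
Only Eta and Gamma show the derived state 'yes' for Trait 3, supporting them as a clade.
All ingroup taxa share the derived state 'no' for Trait 4; it defines the ingroup but does not resolve relationships within it.
Trait 5: derived state 'no' in Alpha, Eta, and Gamma only — synapomorphy for {Alpha, Eta, Gamma}.
Most parsimonious ingroup topology: ((Zeta,((Gamma,Eta),Alpha)),(Epsilon,Theta)).
The clade {Alpha, Eta, Gamma} is supported by Trait 5: its derived state 'no' occurs in exactly those taxa and in no other taxon (including the outgroup).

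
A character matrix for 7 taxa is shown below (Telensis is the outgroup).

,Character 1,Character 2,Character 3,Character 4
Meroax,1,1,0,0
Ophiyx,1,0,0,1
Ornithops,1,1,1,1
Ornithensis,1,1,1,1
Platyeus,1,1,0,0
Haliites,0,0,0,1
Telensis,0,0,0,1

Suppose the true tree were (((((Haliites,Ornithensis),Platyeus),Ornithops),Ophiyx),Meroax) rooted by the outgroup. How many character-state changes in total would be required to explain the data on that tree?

Map each character onto (((((Haliites,Ornithensis),Platyeus),Ornithops),Ophiyx),Meroax) (rooted by Telensis) and count the minimum state changes it requires (Fitch parsimony):
Character 1: 2; Character 2: 3; Character 3: 2; Character 4: 2.
Total tree length = 9.

9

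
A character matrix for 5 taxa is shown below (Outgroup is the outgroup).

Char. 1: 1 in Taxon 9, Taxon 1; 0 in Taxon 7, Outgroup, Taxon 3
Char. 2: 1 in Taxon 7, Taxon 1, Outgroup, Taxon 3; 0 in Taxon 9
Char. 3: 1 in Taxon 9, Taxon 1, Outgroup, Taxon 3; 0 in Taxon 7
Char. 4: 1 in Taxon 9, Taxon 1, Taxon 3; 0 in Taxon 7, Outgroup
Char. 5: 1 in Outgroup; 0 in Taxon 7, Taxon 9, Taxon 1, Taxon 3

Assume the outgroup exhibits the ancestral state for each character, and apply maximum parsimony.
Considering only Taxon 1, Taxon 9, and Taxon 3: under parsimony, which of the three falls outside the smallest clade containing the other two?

Character polarity is set by the outgroup: the derived state is whichever differs from the outgroup's state, so for Char. 2, Char. 3, Char. 5 the derived state is '0', and for the remaining characters it is '1'.
Char. 1 (derived state '1') is shared by Taxon 1 and Taxon 9 — a synapomorphy uniting that clade.
Char. 2 (derived state '0') is unique to Taxon 9 (autapomorphy; uninformative for grouping).
Char. 3 (derived state '0') is unique to Taxon 7 (autapomorphy; uninformative for grouping).
Only Taxon 1, Taxon 3, and Taxon 9 show the derived state '1' for Char. 4, supporting them as a clade.
Char. 5 (derived state '0') is shared by all ingroup taxa — unites the whole ingroup.
Most parsimonious ingroup topology: ((Taxon 3,(Taxon 9,Taxon 1)),Taxon 7).
Taxon 9 and Taxon 1 share a more recent common ancestor with each other than either does with Taxon 3, so Taxon 3 is the least closely related of the three.

Taxon 3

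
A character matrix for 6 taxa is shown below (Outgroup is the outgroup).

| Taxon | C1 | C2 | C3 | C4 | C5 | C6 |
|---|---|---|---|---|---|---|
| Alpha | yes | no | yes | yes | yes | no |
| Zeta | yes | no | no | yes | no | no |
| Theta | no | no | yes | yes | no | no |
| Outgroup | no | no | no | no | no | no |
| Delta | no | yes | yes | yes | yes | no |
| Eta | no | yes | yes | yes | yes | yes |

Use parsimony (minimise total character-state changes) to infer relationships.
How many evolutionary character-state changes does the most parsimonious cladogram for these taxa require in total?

The outgroup has state 'no' for every character, so 'yes' is the derived state throughout.
C1 groups Alpha and Zeta, which is incompatible with the clades supported by the remaining characters; treating it as convergent (homoplasy) costs fewer steps than any alternative tree.
C2: derived state 'yes' in Delta and Eta only — synapomorphy for {Delta, Eta}.
C3 (derived state 'yes') is shared by Alpha, Delta, Eta, and Theta — a synapomorphy uniting that clade.
All ingroup taxa share the derived state 'yes' for C4; it defines the ingroup but does not resolve relationships within it.
C5: derived state 'yes' in Alpha, Delta, and Eta only — synapomorphy for {Alpha, Delta, Eta}.
C6: derived state 'yes' in Eta only — an autapomorphy, so it tells us nothing about relationships among taxa.
Most parsimonious ingroup topology: (((Alpha,(Eta,Delta)),Theta),Zeta).
Changes per character on this tree: C1: 2; C2: 1; C3: 1; C4: 1; C5: 1; C6: 1.
Total = 7.

7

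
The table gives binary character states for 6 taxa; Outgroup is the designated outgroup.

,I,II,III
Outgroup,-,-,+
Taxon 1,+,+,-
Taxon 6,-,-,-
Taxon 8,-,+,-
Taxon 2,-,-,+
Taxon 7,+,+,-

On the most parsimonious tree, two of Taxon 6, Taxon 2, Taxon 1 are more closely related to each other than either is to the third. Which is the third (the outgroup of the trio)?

Taxon 2

Character polarity is set by the outgroup: the derived state is whichever differs from the outgroup's state, so for III the derived state is '-', and for the remaining characters it is '+'.
I (derived state '+') is shared by Taxon 1 and Taxon 7 — a synapomorphy uniting that clade.
Only Taxon 1, Taxon 7, and Taxon 8 show the derived state '+' for II, supporting them as a clade.
Only Taxon 1, Taxon 6, Taxon 7, and Taxon 8 show the derived state '-' for III, supporting them as a clade.
Most parsimonious ingroup topology: ((((Taxon 1,Taxon 7),Taxon 8),Taxon 6),Taxon 2).
Taxon 1 and Taxon 6 share a more recent common ancestor with each other than either does with Taxon 2, so Taxon 2 is the least closely related of the three.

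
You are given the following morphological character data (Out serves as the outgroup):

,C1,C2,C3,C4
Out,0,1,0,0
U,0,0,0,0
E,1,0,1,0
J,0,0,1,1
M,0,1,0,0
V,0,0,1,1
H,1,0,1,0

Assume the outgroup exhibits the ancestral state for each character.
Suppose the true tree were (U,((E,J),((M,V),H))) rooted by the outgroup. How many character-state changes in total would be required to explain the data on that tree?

Map each character onto (U,((E,J),((M,V),H))) (rooted by Out) and count the minimum state changes it requires (Fitch parsimony):
C1: 2; C2: 2; C3: 2; C4: 2.
Total tree length = 8.

8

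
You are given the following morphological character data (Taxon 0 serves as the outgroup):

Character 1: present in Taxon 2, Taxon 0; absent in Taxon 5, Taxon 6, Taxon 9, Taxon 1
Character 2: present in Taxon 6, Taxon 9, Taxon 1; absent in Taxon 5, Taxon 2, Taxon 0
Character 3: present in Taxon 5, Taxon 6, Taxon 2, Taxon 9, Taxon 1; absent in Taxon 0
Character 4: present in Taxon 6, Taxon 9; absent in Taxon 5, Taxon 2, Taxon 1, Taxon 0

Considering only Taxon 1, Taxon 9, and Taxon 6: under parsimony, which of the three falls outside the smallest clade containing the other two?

Taxon 1

Character polarity is set by the outgroup: the derived state is whichever differs from the outgroup's state, so for Character 1 the derived state is 'absent', and for the remaining characters it is 'present'.
Character 1: derived state 'absent' in Taxon 1, Taxon 5, Taxon 6, and Taxon 9 only — synapomorphy for {Taxon 1, Taxon 5, Taxon 6, Taxon 9}.
Character 2: derived state 'present' in Taxon 1, Taxon 6, and Taxon 9 only — synapomorphy for {Taxon 1, Taxon 6, Taxon 9}.
Character 3 (derived state 'present') is shared by all ingroup taxa — unites the whole ingroup.
Character 4: derived state 'present' in Taxon 6 and Taxon 9 only — synapomorphy for {Taxon 6, Taxon 9}.
Most parsimonious ingroup topology: (Taxon 2,(((Taxon 9,Taxon 6),Taxon 1),Taxon 5)).
Taxon 6 and Taxon 9 share a more recent common ancestor with each other than either does with Taxon 1, so Taxon 1 is the least closely related of the three.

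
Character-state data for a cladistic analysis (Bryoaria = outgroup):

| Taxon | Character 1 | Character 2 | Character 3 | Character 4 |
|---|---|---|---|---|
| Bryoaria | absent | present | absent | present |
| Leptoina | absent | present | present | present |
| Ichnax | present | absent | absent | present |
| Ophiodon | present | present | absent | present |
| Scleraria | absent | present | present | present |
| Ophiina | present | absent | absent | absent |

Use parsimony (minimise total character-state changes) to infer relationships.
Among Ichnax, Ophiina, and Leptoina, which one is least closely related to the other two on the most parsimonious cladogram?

Leptoina

Character polarity is set by the outgroup: the derived state is whichever differs from the outgroup's state, so for Character 2, Character 4 the derived state is 'absent', and for the remaining characters it is 'present'.
Only Ichnax, Ophiina, and Ophiodon show the derived state 'present' for Character 1, supporting them as a clade.
Character 2: derived state 'absent' in Ichnax and Ophiina only — synapomorphy for {Ichnax, Ophiina}.
Character 3: derived state 'present' in Leptoina and Scleraria only — synapomorphy for {Leptoina, Scleraria}.
Character 4 (derived state 'absent') is unique to Ophiina (autapomorphy; uninformative for grouping).
Most parsimonious ingroup topology: ((Leptoina,Scleraria),((Ichnax,Ophiina),Ophiodon)).
Ophiina and Ichnax share a more recent common ancestor with each other than either does with Leptoina, so Leptoina is the least closely related of the three.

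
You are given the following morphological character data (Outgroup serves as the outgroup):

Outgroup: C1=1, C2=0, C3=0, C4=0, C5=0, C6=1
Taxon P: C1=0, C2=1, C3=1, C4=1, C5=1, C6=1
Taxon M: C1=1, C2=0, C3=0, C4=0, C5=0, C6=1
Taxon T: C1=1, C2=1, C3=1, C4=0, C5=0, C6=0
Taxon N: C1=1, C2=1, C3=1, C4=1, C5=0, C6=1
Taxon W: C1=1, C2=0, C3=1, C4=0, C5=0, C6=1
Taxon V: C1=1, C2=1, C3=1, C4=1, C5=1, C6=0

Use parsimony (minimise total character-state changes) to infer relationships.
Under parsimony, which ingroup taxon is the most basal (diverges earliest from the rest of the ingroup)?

Taxon M

Character polarity is set by the outgroup: the derived state is whichever differs from the outgroup's state, so for C1, C6 the derived state is '0', and for the remaining characters it is '1'.
C1: derived state '0' in Taxon P only — an autapomorphy, so it tells us nothing about relationships among taxa.
C2: derived state '1' in Taxon N, Taxon P, Taxon T, and Taxon V only — synapomorphy for {Taxon N, Taxon P, Taxon T, Taxon V}.
Only Taxon N, Taxon P, Taxon T, Taxon V, and Taxon W show the derived state '1' for C3, supporting them as a clade.
C4 (derived state '1') is shared by Taxon N, Taxon P, and Taxon V — a synapomorphy uniting that clade.
C5 (derived state '1') is shared by Taxon P and Taxon V — a synapomorphy uniting that clade.
C6 groups Taxon T and Taxon V, which is incompatible with the clades supported by the remaining characters; treating it as convergent (homoplasy) costs fewer steps than any alternative tree.
Most parsimonious ingroup topology: (((((Taxon P,Taxon V),Taxon N),Taxon T),Taxon W),Taxon M).
Taxon M is sister to the clade containing all other ingroup taxa, so it is the earliest-diverging (most basal) ingroup lineage.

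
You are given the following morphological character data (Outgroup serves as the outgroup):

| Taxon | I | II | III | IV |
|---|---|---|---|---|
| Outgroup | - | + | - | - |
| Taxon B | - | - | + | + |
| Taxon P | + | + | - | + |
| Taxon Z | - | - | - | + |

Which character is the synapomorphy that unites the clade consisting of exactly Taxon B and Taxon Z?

Character polarity is set by the outgroup: the derived state is whichever differs from the outgroup's state, so for II the derived state is '-', and for the remaining characters it is '+'.
I: derived state '+' in Taxon P only — an autapomorphy, so it tells us nothing about relationships among taxa.
II: derived state '-' in Taxon B and Taxon Z only — synapomorphy for {Taxon B, Taxon Z}.
III (derived state '+') is unique to Taxon B (autapomorphy; uninformative for grouping).
All ingroup taxa share the derived state '+' for IV; it defines the ingroup but does not resolve relationships within it.
Most parsimonious ingroup topology: ((Taxon B,Taxon Z),Taxon P).
The clade {Taxon B, Taxon Z} is supported by II: its derived state '-' occurs in exactly those taxa and in no other taxon (including the outgroup).

II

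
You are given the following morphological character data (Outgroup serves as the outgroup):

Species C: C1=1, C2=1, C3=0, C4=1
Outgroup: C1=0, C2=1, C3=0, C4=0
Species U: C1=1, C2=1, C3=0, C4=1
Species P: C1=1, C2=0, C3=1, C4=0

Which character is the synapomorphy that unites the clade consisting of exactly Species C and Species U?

Character polarity is set by the outgroup: the derived state is whichever differs from the outgroup's state, so for C2 the derived state is '0', and for the remaining characters it is '1'.
All ingroup taxa share the derived state '1' for C1; it defines the ingroup but does not resolve relationships within it.
C2 (derived state '0') is unique to Species P (autapomorphy; uninformative for grouping).
C3 (derived state '1') is unique to Species P (autapomorphy; uninformative for grouping).
Only Species C and Species U show the derived state '1' for C4, supporting them as a clade.
Most parsimonious ingroup topology: ((Species U,Species C),Species P).
The clade {Species C, Species U} is supported by C4: its derived state '1' occurs in exactly those taxa and in no other taxon (including the outgroup).

C4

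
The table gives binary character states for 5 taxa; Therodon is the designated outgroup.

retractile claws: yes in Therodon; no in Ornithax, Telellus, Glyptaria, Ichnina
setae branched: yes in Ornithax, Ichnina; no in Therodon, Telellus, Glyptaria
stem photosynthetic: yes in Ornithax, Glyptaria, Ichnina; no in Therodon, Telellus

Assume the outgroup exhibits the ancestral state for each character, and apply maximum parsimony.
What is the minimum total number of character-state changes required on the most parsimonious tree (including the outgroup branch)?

3

Character polarity is set by the outgroup: the derived state is whichever differs from the outgroup's state, so for retractile claws the derived state is 'no', and for the remaining characters it is 'yes'.
retractile claws (derived state 'no') is shared by all ingroup taxa — unites the whole ingroup.
setae branched (derived state 'yes') is shared by Ichnina and Ornithax — a synapomorphy uniting that clade.
stem photosynthetic: derived state 'yes' in Glyptaria, Ichnina, and Ornithax only — synapomorphy for {Glyptaria, Ichnina, Ornithax}.
Most parsimonious ingroup topology: (Telellus,((Ichnina,Ornithax),Glyptaria)).
Changes per character on this tree: retractile claws: 1; setae branched: 1; stem photosynthetic: 1.
Total = 3.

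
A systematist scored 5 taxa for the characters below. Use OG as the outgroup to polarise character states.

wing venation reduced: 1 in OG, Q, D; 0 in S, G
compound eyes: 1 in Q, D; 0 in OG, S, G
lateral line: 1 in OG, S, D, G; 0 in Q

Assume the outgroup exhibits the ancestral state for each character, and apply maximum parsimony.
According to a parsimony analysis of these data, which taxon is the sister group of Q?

D

Character polarity is set by the outgroup: the derived state is whichever differs from the outgroup's state, so for wing venation reduced, lateral line the derived state is '0', and for the remaining characters it is '1'.
wing venation reduced (derived state '0') is shared by G and S — a synapomorphy uniting that clade.
compound eyes (derived state '1') is shared by D and Q — a synapomorphy uniting that clade.
lateral line (derived state '0') is unique to Q (autapomorphy; uninformative for grouping).
Most parsimonious ingroup topology: ((Q,D),(S,G)).
Q and D form a cherry on this tree, so they are sister taxa.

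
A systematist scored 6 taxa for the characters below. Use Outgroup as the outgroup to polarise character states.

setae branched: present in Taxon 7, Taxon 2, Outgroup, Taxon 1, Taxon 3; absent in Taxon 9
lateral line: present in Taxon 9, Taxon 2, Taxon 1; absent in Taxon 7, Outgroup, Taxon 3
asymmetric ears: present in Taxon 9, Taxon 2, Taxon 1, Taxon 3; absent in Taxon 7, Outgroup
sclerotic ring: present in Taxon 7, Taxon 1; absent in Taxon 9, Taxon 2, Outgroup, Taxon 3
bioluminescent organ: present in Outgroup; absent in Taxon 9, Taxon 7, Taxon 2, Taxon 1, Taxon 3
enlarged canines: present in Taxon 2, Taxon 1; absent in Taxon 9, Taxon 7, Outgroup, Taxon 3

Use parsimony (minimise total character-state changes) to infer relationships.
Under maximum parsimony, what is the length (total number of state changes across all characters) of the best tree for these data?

7

Character polarity is set by the outgroup: the derived state is whichever differs from the outgroup's state, so for setae branched, bioluminescent organ the derived state is 'absent', and for the remaining characters it is 'present'.
setae branched (derived state 'absent') is unique to Taxon 9 (autapomorphy; uninformative for grouping).
lateral line: derived state 'present' in Taxon 1, Taxon 2, and Taxon 9 only — synapomorphy for {Taxon 1, Taxon 2, Taxon 9}.
asymmetric ears (derived state 'present') is shared by Taxon 1, Taxon 2, Taxon 3, and Taxon 9 — a synapomorphy uniting that clade.
sclerotic ring groups Taxon 1 and Taxon 7, which is incompatible with the clades supported by the remaining characters; treating it as convergent (homoplasy) costs fewer steps than any alternative tree.
bioluminescent organ (derived state 'absent') is shared by all ingroup taxa — unites the whole ingroup.
enlarged canines (derived state 'present') is shared by Taxon 1 and Taxon 2 — a synapomorphy uniting that clade.
Most parsimonious ingroup topology: (((Taxon 9,(Taxon 1,Taxon 2)),Taxon 3),Taxon 7).
Changes per character on this tree: setae branched: 1; lateral line: 1; asymmetric ears: 1; sclerotic ring: 2; bioluminescent organ: 1; enlarged canines: 1.
Total = 7.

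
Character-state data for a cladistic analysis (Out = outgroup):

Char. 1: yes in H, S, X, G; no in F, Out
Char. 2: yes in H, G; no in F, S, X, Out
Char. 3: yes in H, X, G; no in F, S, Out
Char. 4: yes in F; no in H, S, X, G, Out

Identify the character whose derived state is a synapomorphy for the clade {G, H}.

Char. 2

The outgroup has state 'no' for every character, so 'yes' is the derived state throughout.
Char. 1: derived state 'yes' in G, H, S, and X only — synapomorphy for {G, H, S, X}.
Only G and H show the derived state 'yes' for Char. 2, supporting them as a clade.
Char. 3: derived state 'yes' in G, H, and X only — synapomorphy for {G, H, X}.
Char. 4 (derived state 'yes') is unique to F (autapomorphy; uninformative for grouping).
Most parsimonious ingroup topology: ((((G,H),X),S),F).
The clade {G, H} is supported by Char. 2: its derived state 'yes' occurs in exactly those taxa and in no other taxon (including the outgroup).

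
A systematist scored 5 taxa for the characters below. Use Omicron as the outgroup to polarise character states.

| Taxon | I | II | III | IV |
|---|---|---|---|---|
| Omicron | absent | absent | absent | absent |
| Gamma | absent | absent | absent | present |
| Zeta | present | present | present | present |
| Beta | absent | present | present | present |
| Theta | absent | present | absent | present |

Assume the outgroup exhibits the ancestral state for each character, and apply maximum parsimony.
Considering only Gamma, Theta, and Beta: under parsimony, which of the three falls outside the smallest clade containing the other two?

The outgroup has state 'absent' for every character, so 'present' is the derived state throughout.
I: derived state 'present' in Zeta only — an autapomorphy, so it tells us nothing about relationships among taxa.
II: derived state 'present' in Beta, Theta, and Zeta only — synapomorphy for {Beta, Theta, Zeta}.
Only Beta and Zeta show the derived state 'present' for III, supporting them as a clade.
IV (derived state 'present') is shared by all ingroup taxa — unites the whole ingroup.
Most parsimonious ingroup topology: (Gamma,((Zeta,Beta),Theta)).
Theta and Beta share a more recent common ancestor with each other than either does with Gamma, so Gamma is the least closely related of the three.

Gamma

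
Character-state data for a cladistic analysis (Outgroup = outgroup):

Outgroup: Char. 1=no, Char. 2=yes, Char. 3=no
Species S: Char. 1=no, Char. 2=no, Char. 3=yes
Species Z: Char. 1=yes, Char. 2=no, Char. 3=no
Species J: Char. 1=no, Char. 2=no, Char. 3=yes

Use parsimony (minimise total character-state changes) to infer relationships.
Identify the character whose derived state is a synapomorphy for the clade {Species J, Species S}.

Character polarity is set by the outgroup: the derived state is whichever differs from the outgroup's state, so for Char. 2 the derived state is 'no', and for the remaining characters it is 'yes'.
Char. 1 (derived state 'yes') is unique to Species Z (autapomorphy; uninformative for grouping).
All ingroup taxa share the derived state 'no' for Char. 2; it defines the ingroup but does not resolve relationships within it.
Only Species J and Species S show the derived state 'yes' for Char. 3, supporting them as a clade.
Most parsimonious ingroup topology: ((Species S,Species J),Species Z).
The clade {Species J, Species S} is supported by Char. 3: its derived state 'yes' occurs in exactly those taxa and in no other taxon (including the outgroup).

Char. 3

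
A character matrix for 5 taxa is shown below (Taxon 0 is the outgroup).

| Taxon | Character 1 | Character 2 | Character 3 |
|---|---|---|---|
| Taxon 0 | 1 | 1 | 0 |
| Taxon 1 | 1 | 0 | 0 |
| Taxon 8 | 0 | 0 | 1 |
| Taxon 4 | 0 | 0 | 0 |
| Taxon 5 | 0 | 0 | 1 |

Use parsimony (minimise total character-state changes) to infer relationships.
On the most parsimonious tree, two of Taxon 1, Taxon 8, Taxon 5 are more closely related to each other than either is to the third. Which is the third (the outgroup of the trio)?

Taxon 1

Character polarity is set by the outgroup: the derived state is whichever differs from the outgroup's state, so for Character 1, Character 2 the derived state is '0', and for the remaining characters it is '1'.
Only Taxon 4, Taxon 5, and Taxon 8 show the derived state '0' for Character 1, supporting them as a clade.
All ingroup taxa share the derived state '0' for Character 2; it defines the ingroup but does not resolve relationships within it.
Character 3 (derived state '1') is shared by Taxon 5 and Taxon 8 — a synapomorphy uniting that clade.
Most parsimonious ingroup topology: (Taxon 1,((Taxon 8,Taxon 5),Taxon 4)).
Taxon 5 and Taxon 8 share a more recent common ancestor with each other than either does with Taxon 1, so Taxon 1 is the least closely related of the three.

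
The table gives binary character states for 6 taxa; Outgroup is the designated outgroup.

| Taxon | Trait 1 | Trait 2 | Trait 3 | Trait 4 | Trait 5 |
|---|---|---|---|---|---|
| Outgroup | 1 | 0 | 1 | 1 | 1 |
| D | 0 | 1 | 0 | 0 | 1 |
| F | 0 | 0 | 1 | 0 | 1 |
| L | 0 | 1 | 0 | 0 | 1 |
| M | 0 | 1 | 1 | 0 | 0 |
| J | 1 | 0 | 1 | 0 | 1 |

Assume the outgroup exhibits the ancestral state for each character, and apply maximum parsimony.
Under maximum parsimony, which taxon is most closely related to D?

L

Character polarity is set by the outgroup: the derived state is whichever differs from the outgroup's state, so for Trait 1, Trait 3, Trait 4, Trait 5 the derived state is '0', and for the remaining characters it is '1'.
Trait 1: derived state '0' in D, F, L, and M only — synapomorphy for {D, F, L, M}.
Only D, L, and M show the derived state '1' for Trait 2, supporting them as a clade.
Only D and L show the derived state '0' for Trait 3, supporting them as a clade.
Trait 4 (derived state '0') is shared by all ingroup taxa — unites the whole ingroup.
Trait 5: derived state '0' in M only — an autapomorphy, so it tells us nothing about relationships among taxa.
Most parsimonious ingroup topology: ((((D,L),M),F),J).
D and L form a cherry on this tree, so they are sister taxa.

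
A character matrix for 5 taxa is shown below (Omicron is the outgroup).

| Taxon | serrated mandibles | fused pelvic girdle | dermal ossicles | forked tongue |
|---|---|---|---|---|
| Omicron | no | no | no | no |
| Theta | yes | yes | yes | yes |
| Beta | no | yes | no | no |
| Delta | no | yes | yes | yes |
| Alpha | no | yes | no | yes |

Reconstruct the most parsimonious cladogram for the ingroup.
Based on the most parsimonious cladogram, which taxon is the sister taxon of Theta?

Delta

The outgroup has state 'no' for every character, so 'yes' is the derived state throughout.
serrated mandibles: derived state 'yes' in Theta only — an autapomorphy, so it tells us nothing about relationships among taxa.
fused pelvic girdle (derived state 'yes') is shared by all ingroup taxa — unites the whole ingroup.
dermal ossicles (derived state 'yes') is shared by Delta and Theta — a synapomorphy uniting that clade.
Only Alpha, Delta, and Theta show the derived state 'yes' for forked tongue, supporting them as a clade.
Most parsimonious ingroup topology: (((Theta,Delta),Alpha),Beta).
Theta and Delta form a cherry on this tree, so they are sister taxa.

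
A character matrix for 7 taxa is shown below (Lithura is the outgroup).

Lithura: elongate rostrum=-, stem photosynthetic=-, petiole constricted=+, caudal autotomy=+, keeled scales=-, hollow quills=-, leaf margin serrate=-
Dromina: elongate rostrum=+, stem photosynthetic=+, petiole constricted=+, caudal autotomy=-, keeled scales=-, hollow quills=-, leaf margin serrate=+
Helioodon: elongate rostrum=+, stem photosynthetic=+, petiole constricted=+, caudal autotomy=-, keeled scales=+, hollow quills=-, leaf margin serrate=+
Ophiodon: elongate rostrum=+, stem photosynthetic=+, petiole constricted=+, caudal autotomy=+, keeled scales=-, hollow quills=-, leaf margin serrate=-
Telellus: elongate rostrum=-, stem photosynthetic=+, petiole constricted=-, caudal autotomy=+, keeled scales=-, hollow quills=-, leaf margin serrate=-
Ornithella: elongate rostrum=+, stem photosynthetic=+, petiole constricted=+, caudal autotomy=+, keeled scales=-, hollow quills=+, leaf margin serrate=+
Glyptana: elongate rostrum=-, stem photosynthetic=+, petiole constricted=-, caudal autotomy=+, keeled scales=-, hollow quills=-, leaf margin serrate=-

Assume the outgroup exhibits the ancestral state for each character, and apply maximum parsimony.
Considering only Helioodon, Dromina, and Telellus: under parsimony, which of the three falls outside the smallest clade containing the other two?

Character polarity is set by the outgroup: the derived state is whichever differs from the outgroup's state, so for petiole constricted, caudal autotomy the derived state is '-', and for the remaining characters it is '+'.
Only Dromina, Helioodon, Ophiodon, and Ornithella show the derived state '+' for elongate rostrum, supporting them as a clade.
All ingroup taxa share the derived state '+' for stem photosynthetic; it defines the ingroup but does not resolve relationships within it.
petiole constricted: derived state '-' in Glyptana and Telellus only — synapomorphy for {Glyptana, Telellus}.
caudal autotomy: derived state '-' in Dromina and Helioodon only — synapomorphy for {Dromina, Helioodon}.
keeled scales: derived state '+' in Helioodon only — an autapomorphy, so it tells us nothing about relationships among taxa.
hollow quills (derived state '+') is unique to Ornithella (autapomorphy; uninformative for grouping).
leaf margin serrate: derived state '+' in Dromina, Helioodon, and Ornithella only — synapomorphy for {Dromina, Helioodon, Ornithella}.
Most parsimonious ingroup topology: ((((Dromina,Helioodon),Ornithella),Ophiodon),(Telellus,Glyptana)).
Helioodon and Dromina share a more recent common ancestor with each other than either does with Telellus, so Telellus is the least closely related of the three.

Telellus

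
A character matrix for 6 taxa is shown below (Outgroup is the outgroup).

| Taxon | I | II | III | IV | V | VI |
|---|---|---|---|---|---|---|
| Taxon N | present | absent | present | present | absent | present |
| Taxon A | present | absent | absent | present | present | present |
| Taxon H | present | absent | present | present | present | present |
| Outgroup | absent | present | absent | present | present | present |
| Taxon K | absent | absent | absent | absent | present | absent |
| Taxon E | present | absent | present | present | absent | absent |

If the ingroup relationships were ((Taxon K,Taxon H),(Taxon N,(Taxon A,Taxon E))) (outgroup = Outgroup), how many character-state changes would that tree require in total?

Map each character onto ((Taxon K,Taxon H),(Taxon N,(Taxon A,Taxon E))) (rooted by Outgroup) and count the minimum state changes it requires (Fitch parsimony):
I: 2; II: 1; III: 3; IV: 1; V: 2; VI: 2.
Total tree length = 11.

11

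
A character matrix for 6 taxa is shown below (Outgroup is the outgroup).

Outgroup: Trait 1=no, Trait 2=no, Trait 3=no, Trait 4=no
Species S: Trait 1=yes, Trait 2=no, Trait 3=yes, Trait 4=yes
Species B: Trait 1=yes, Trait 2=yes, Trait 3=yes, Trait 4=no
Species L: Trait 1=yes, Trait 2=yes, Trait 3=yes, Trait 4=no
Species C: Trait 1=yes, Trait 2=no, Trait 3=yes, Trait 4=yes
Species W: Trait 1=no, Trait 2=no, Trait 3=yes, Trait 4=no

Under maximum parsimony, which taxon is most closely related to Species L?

Species B

The outgroup has state 'no' for every character, so 'yes' is the derived state throughout.
Only Species B, Species C, Species L, and Species S show the derived state 'yes' for Trait 1, supporting them as a clade.
Only Species B and Species L show the derived state 'yes' for Trait 2, supporting them as a clade.
Trait 3 (derived state 'yes') is shared by all ingroup taxa — unites the whole ingroup.
Only Species C and Species S show the derived state 'yes' for Trait 4, supporting them as a clade.
Most parsimonious ingroup topology: (((Species S,Species C),(Species B,Species L)),Species W).
Species L and Species B form a cherry on this tree, so they are sister taxa.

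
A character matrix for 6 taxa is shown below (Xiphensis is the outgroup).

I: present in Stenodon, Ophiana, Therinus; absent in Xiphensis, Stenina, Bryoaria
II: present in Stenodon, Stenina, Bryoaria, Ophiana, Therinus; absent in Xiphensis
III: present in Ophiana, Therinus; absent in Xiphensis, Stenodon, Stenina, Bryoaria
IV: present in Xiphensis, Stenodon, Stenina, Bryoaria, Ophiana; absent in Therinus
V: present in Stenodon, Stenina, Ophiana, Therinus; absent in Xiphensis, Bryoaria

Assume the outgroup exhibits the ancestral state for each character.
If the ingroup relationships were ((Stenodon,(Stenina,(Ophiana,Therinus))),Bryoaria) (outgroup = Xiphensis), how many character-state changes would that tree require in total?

6

Map each character onto ((Stenodon,(Stenina,(Ophiana,Therinus))),Bryoaria) (rooted by Xiphensis) and count the minimum state changes it requires (Fitch parsimony):
I: 2; II: 1; III: 1; IV: 1; V: 1.
Total tree length = 6.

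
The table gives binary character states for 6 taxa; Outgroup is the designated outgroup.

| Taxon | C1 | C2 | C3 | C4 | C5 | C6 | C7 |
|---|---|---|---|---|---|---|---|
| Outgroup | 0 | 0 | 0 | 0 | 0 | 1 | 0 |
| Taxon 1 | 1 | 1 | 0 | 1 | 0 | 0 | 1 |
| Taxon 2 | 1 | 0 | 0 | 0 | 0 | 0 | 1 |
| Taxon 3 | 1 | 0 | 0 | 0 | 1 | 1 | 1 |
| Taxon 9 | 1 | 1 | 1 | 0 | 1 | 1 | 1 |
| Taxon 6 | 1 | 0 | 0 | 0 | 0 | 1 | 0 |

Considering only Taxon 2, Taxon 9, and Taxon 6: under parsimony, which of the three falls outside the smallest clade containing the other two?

Taxon 6

Character polarity is set by the outgroup: the derived state is whichever differs from the outgroup's state, so for C6 the derived state is '0', and for the remaining characters it is '1'.
C1 (derived state '1') is shared by all ingroup taxa — unites the whole ingroup.
C2 (state '1') occurs in Taxon 1 and Taxon 9 but conflicts with the nesting implied by the other characters — most parsimoniously interpreted as homoplasy.
C3 (derived state '1') is unique to Taxon 9 (autapomorphy; uninformative for grouping).
C4: derived state '1' in Taxon 1 only — an autapomorphy, so it tells us nothing about relationships among taxa.
C5 (derived state '1') is shared by Taxon 3 and Taxon 9 — a synapomorphy uniting that clade.
C6: derived state '0' in Taxon 1 and Taxon 2 only — synapomorphy for {Taxon 1, Taxon 2}.
C7: derived state '1' in Taxon 1, Taxon 2, Taxon 3, and Taxon 9 only — synapomorphy for {Taxon 1, Taxon 2, Taxon 3, Taxon 9}.
Most parsimonious ingroup topology: (((Taxon 1,Taxon 2),(Taxon 3,Taxon 9)),Taxon 6).
Taxon 9 and Taxon 2 share a more recent common ancestor with each other than either does with Taxon 6, so Taxon 6 is the least closely related of the three.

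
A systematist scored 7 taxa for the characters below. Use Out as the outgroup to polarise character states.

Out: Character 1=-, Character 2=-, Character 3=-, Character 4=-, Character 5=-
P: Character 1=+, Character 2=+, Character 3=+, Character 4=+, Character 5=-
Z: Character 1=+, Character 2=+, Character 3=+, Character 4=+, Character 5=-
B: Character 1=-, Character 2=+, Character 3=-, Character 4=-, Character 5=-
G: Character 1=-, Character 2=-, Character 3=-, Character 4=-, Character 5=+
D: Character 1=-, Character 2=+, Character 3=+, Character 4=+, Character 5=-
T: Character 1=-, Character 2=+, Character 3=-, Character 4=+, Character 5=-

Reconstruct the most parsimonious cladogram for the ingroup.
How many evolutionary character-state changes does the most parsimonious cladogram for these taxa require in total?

5

The outgroup has state '-' for every character, so '+' is the derived state throughout.
Character 1: derived state '+' in P and Z only — synapomorphy for {P, Z}.
Character 2: derived state '+' in B, D, P, T, and Z only — synapomorphy for {B, D, P, T, Z}.
Character 3: derived state '+' in D, P, and Z only — synapomorphy for {D, P, Z}.
Character 4: derived state '+' in D, P, T, and Z only — synapomorphy for {D, P, T, Z}.
Character 5 (derived state '+') is unique to G (autapomorphy; uninformative for grouping).
Most parsimonious ingroup topology: (((((P,Z),D),T),B),G).
Changes per character on this tree: Character 1: 1; Character 2: 1; Character 3: 1; Character 4: 1; Character 5: 1.
Total = 5.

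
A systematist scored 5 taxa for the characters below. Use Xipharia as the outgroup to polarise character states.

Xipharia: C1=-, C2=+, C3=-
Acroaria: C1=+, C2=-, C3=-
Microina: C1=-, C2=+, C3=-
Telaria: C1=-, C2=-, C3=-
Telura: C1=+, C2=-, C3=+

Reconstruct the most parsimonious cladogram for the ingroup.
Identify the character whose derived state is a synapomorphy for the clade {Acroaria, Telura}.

C1

Character polarity is set by the outgroup: the derived state is whichever differs from the outgroup's state, so for C2 the derived state is '-', and for the remaining characters it is '+'.
Only Acroaria and Telura show the derived state '+' for C1, supporting them as a clade.
C2: derived state '-' in Acroaria, Telaria, and Telura only — synapomorphy for {Acroaria, Telaria, Telura}.
C3: derived state '+' in Telura only — an autapomorphy, so it tells us nothing about relationships among taxa.
Most parsimonious ingroup topology: (((Acroaria,Telura),Telaria),Microina).
The clade {Acroaria, Telura} is supported by C1: its derived state '+' occurs in exactly those taxa and in no other taxon (including the outgroup).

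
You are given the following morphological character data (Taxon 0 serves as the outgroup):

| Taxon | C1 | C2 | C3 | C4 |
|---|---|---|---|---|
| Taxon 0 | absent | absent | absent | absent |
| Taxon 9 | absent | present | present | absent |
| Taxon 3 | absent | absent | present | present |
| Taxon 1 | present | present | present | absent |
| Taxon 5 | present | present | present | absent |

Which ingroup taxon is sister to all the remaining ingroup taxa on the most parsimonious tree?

Taxon 3

The outgroup has state 'absent' for every character, so 'present' is the derived state throughout.
Only Taxon 1 and Taxon 5 show the derived state 'present' for C1, supporting them as a clade.
C2 (derived state 'present') is shared by Taxon 1, Taxon 5, and Taxon 9 — a synapomorphy uniting that clade.
All ingroup taxa share the derived state 'present' for C3; it defines the ingroup but does not resolve relationships within it.
C4 (derived state 'present') is unique to Taxon 3 (autapomorphy; uninformative for grouping).
Most parsimonious ingroup topology: ((Taxon 9,(Taxon 1,Taxon 5)),Taxon 3).
Taxon 3 is sister to the clade containing all other ingroup taxa, so it is the earliest-diverging (most basal) ingroup lineage.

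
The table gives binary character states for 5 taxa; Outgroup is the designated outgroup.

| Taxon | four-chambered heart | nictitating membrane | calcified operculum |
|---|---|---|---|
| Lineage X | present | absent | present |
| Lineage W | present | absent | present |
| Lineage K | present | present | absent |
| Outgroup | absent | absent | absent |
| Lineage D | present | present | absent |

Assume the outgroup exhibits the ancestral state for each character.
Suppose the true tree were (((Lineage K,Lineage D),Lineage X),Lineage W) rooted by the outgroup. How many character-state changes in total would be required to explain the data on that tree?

4

Map each character onto (((Lineage K,Lineage D),Lineage X),Lineage W) (rooted by Outgroup) and count the minimum state changes it requires (Fitch parsimony):
four-chambered heart: 1; nictitating membrane: 1; calcified operculum: 2.
Total tree length = 4.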